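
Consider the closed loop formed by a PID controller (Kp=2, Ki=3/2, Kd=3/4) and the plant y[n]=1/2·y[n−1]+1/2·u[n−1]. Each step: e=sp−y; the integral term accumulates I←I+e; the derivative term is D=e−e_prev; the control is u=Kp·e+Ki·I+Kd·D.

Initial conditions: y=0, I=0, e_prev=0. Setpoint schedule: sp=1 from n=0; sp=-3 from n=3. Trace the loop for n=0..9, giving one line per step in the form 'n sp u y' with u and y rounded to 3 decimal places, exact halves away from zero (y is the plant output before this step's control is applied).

0 1 4.250 0.000
1 1 -4.031 2.125
2 1 8.957 -0.953
3 -3 -28.481 4.002
4 -3 36.759 -12.240
5 -3 -65.684 12.260
6 -3 95.431 -26.712
7 -3 -157.784 34.359
8 -3 240.286 -61.712
9 -3 -385.446 89.287

(exact arithmetic carried between steps; '≈' marks a value shown rounded to 6 d.p. or computed from one; I and e_prev carry over from the previous line; the table rounds u and y to 3 d.p., halves away from zero)
n=0: y=0, sp=1, e=sp−y=1; I=1, D=e−e_prev=1; u=2·1+3/2·1+3/4·1=4.25; next y=1/2·0+1/2·4.25=2.125
n=1: y=2.125, sp=1, e=sp−y=-1.125; I=-0.125, D=e−e_prev=-2.125; u=2·(-1.125)+3/2·(-0.125)+3/4·(-2.125)=-4.03125; next y=1/2·2.125+1/2·(-4.03125)=-0.953125
n=2: y=-0.953125, sp=1, e=sp−y=1.953125; I=1.828125, D=e−e_prev=3.078125; u=2·1.953125+3/2·1.828125+3/4·3.078125≈8.957031; next y=1/2·(-0.953125)+1/2·8.957031≈4.001953
n=3: y≈4.001953, sp=-3, e=sp−y≈-7.001953; I≈-5.173828, D=e−e_prev≈-8.955078; u=2·(-7.001953)+3/2·(-5.173828)+3/4·(-8.955078)≈-28.480957; next y=1/2·4.001953+1/2·(-28.480957)≈-12.239502
n=4: y≈-12.239502, sp=-3, e=sp−y≈9.239502; I≈4.065674, D=e−e_prev≈16.241455; u=2·9.239502+3/2·4.065674+3/4·16.241455≈36.758606; next y=1/2·(-12.239502)+1/2·36.758606≈12.259552
n=5: y≈12.259552, sp=-3, e=sp−y≈-15.259552; I≈-11.193878, D=e−e_prev≈-24.499054; u=2·(-15.259552)+3/2·(-11.193878)+3/4·(-24.499054)≈-65.684212; next y=1/2·12.259552+1/2·(-65.684212)≈-26.712330
n=6: y≈-26.712330, sp=-3, e=sp−y≈23.712330; I≈12.518452, D=e−e_prev≈38.971882; u=2·23.712330+3/2·12.518452+3/4·38.971882≈95.431249; next y=1/2·(-26.712330)+1/2·95.431249≈34.359459
n=7: y≈34.359459, sp=-3, e=sp−y≈-37.359459; I≈-24.841008, D=e−e_prev≈-61.071789; u=2·(-37.359459)+3/2·(-24.841008)+3/4·(-61.071789)≈-157.784272; next y=1/2·34.359459+1/2·(-157.784272)≈-61.712406
n=8: y≈-61.712406, sp=-3, e=sp−y≈58.712406; I≈33.871399, D=e−e_prev≈96.071866; u=2·58.712406+3/2·33.871399+3/4·96.071866≈240.285810; next y=1/2·(-61.712406)+1/2·240.285810≈89.286702
n=9: y≈89.286702, sp=-3, e=sp−y≈-92.286702; I≈-58.415303, D=e−e_prev≈-150.999108; u=2·(-92.286702)+3/2·(-58.415303)+3/4·(-150.999108)≈-385.445690; next y=1/2·89.286702+1/2·(-385.445690)≈-148.079494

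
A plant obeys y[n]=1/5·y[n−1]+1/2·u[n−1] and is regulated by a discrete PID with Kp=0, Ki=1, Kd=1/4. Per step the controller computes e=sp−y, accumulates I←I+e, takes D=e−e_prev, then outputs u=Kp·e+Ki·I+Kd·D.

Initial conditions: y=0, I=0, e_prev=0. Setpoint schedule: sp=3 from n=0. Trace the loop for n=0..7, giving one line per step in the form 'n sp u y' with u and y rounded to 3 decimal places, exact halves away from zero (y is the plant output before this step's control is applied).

(exact arithmetic carried between steps; '≈' marks a value shown rounded to 6 d.p. or computed from one; I and e_prev carry over from the previous line; the table rounds u and y to 3 d.p., halves away from zero)
n=0: y=0, sp=3, e=sp−y=3; I=3, D=e−e_prev=3; u=0·3+1·3+1/4·3=3.75; next y=1/5·0+1/2·3.75=1.875
n=1: y=1.875, sp=3, e=sp−y=1.125; I=4.125, D=e−e_prev=-1.875; u=0·1.125+1·4.125+1/4·(-1.875)=3.65625; next y=1/5·1.875+1/2·3.65625=2.203125
n=2: y=2.203125, sp=3, e=sp−y=0.796875; I=4.921875, D=e−e_prev=-0.328125; u=0·0.796875+1·4.921875+1/4·(-0.328125)≈4.839844; next y=1/5·2.203125+1/2·4.839844≈2.860547
n=3: y≈2.860547, sp=3, e=sp−y≈0.139453; I≈5.061328, D=e−e_prev≈-0.657422; u=0·0.139453+1·5.061328+1/4·(-0.657422)≈4.896973; next y=1/5·2.860547+1/2·4.896973≈3.020596
n=4: y≈3.020596, sp=3, e=sp−y≈-0.020596; I≈5.040732, D=e−e_prev≈-0.160049; u=0·(-0.020596)+1·5.040732+1/4·(-0.160049)≈5.000720; next y=1/5·3.020596+1/2·5.000720≈3.104479
n=5: y≈3.104479, sp=3, e=sp−y≈-0.104479; I≈4.936253, D=e−e_prev≈-0.083884; u=0·(-0.104479)+1·4.936253+1/4·(-0.083884)≈4.915282; next y=1/5·3.104479+1/2·4.915282≈3.078537
n=6: y≈3.078537, sp=3, e=sp−y≈-0.078537; I≈4.857716, D=e−e_prev≈0.025942; u=0·(-0.078537)+1·4.857716+1/4·0.025942≈4.864202; next y=1/5·3.078537+1/2·4.864202≈3.047808
n=7: y≈3.047808, sp=3, e=sp−y≈-0.047808; I≈4.809908, D=e−e_prev≈0.030729; u=0·(-0.047808)+1·4.809908+1/4·0.030729≈4.817590; next y=1/5·3.047808+1/2·4.817590≈3.018357

0 3 3.750 0.000
1 3 3.656 1.875
2 3 4.840 2.203
3 3 4.897 2.861
4 3 5.001 3.021
5 3 4.915 3.104
6 3 4.864 3.079
7 3 4.818 3.048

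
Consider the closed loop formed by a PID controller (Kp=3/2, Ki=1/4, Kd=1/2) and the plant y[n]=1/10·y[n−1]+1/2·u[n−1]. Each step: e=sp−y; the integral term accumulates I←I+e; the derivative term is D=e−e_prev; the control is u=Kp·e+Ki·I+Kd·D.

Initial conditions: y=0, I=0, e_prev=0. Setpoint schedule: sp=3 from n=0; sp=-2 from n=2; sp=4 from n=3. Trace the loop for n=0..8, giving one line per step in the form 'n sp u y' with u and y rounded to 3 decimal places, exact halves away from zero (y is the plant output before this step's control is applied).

(exact arithmetic carried between steps; '≈' marks a value shown rounded to 6 d.p. or computed from one; I and e_prev carry over from the previous line; the table rounds u and y to 3 d.p., halves away from zero)
n=0: y=0, sp=3, e=sp−y=3; I=3, D=e−e_prev=3; u=3/2·3+1/4·3+1/2·3=6.75; next y=1/10·0+1/2·6.75=3.375
n=1: y=3.375, sp=3, e=sp−y=-0.375; I=2.625, D=e−e_prev=-3.375; u=3/2·(-0.375)+1/4·2.625+1/2·(-3.375)=-1.59375; next y=1/10·3.375+1/2·(-1.59375)=-0.459375
n=2: y=-0.459375, sp=-2, e=sp−y=-1.540625; I=1.084375, D=e−e_prev=-1.165625; u=3/2·(-1.540625)+1/4·1.084375+1/2·(-1.165625)≈-2.622656; next y=1/10·(-0.459375)+1/2·(-2.622656)≈-1.357266
n=3: y≈-1.357266, sp=4, e=sp−y≈5.357266; I≈6.441641, D=e−e_prev≈6.897891; u=3/2·5.357266+1/4·6.441641+1/2·6.897891≈13.095254; next y=1/10·(-1.357266)+1/2·13.095254≈6.411900
n=4: y≈6.411900, sp=4, e=sp−y≈-2.411900; I≈4.029740, D=e−e_prev≈-7.769166; u=3/2·(-2.411900)+1/4·4.029740+1/2·(-7.769166)≈-6.494999; next y=1/10·6.411900+1/2·(-6.494999)≈-2.606309
n=5: y≈-2.606309, sp=4, e=sp−y≈6.606309; I≈10.636049, D=e−e_prev≈9.018210; u=3/2·6.606309+1/4·10.636049+1/2·9.018210≈17.077581; next y=1/10·(-2.606309)+1/2·17.077581≈8.278160
n=6: y≈8.278160, sp=4, e=sp−y≈-4.278160; I≈6.357890, D=e−e_prev≈-10.884469; u=3/2·(-4.278160)+1/4·6.357890+1/2·(-10.884469)≈-10.270001; next y=1/10·8.278160+1/2·(-10.270001)≈-4.307185
n=7: y≈-4.307185, sp=4, e=sp−y≈8.307185; I≈14.665075, D=e−e_prev≈12.585344; u=3/2·8.307185+1/4·14.665075+1/2·12.585344≈22.419718; next y=1/10·(-4.307185)+1/2·22.419718≈10.779140
n=8: y≈10.779140, sp=4, e=sp−y≈-6.779140; I≈7.885934, D=e−e_prev≈-15.086325; u=3/2·(-6.779140)+1/4·7.885934+1/2·(-15.086325)≈-15.740390; next y=1/10·10.779140+1/2·(-15.740390)≈-6.792281

0 3 6.750 0.000
1 3 -1.594 3.375
2 -2 -2.623 -0.459
3 4 13.095 -1.357
4 4 -6.495 6.412
5 4 17.078 -2.606
6 4 -10.270 8.278
7 4 22.420 -4.307
8 4 -15.740 10.779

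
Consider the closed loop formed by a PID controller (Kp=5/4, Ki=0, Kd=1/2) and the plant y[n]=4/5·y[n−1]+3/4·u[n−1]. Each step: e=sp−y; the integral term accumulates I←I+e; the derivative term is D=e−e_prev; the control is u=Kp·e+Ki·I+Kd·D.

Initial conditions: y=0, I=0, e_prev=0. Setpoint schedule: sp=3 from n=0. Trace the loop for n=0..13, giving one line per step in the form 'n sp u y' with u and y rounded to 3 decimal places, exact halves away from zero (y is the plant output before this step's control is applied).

0 3 5.250 0.000
1 3 -3.141 3.938
2 3 4.328 0.795
3 3 -2.646 3.882
4 3 3.729 1.121
5 3 -2.153 3.694
6 3 3.252 1.340
7 3 -1.724 3.511
8 3 2.853 1.516
9 3 -1.359 3.352
10 3 2.516 1.663
11 3 -1.049 3.217
12 3 2.231 1.787
13 3 -0.787 3.103

(exact arithmetic carried between steps; '≈' marks a value shown rounded to 6 d.p. or computed from one; I and e_prev carry over from the previous line; the table rounds u and y to 3 d.p., halves away from zero)
n=0: y=0, sp=3, e=sp−y=3; I=3, D=e−e_prev=3; u=5/4·3+0·3+1/2·3=5.25; next y=4/5·0+3/4·5.25=3.9375
n=1: y=3.9375, sp=3, e=sp−y=-0.9375; I=2.0625, D=e−e_prev=-3.9375; u=5/4·(-0.9375)+0·2.0625+1/2·(-3.9375)=-3.140625; next y=4/5·3.9375+3/4·(-3.140625)≈0.794531
n=2: y≈0.794531, sp=3, e=sp−y≈2.205469; I≈4.267969, D=e−e_prev≈3.142969; u=5/4·2.205469+0·4.267969+1/2·3.142969≈4.328320; next y=4/5·0.794531+3/4·4.328320≈3.881865
n=3: y≈3.881865, sp=3, e=sp−y≈-0.881865; I≈3.386104, D=e−e_prev≈-3.087334; u=5/4·(-0.881865)+0·3.386104+1/2·(-3.087334)≈-2.645999; next y=4/5·3.881865+3/4·(-2.645999)≈1.120993
n=4: y≈1.120993, sp=3, e=sp−y≈1.879007; I≈5.265110, D=e−e_prev≈2.760872; u=5/4·1.879007+0·5.265110+1/2·2.760872≈3.729194; next y=4/5·1.120993+3/4·3.729194≈3.693690
n=5: y≈3.693690, sp=3, e=sp−y≈-0.693690; I≈4.571420, D=e−e_prev≈-2.572697; u=5/4·(-0.693690)+0·4.571420+1/2·(-2.572697)≈-2.153462; next y=4/5·3.693690+3/4·(-2.153462)≈1.339856
n=6: y≈1.339856, sp=3, e=sp−y≈1.660144; I≈6.231564, D=e−e_prev≈2.353834; u=5/4·1.660144+0·6.231564+1/2·2.353834≈3.252097; next y=4/5·1.339856+3/4·3.252097≈3.510958
n=7: y≈3.510958, sp=3, e=sp−y≈-0.510958; I≈5.720606, D=e−e_prev≈-2.171101; u=5/4·(-0.510958)+0·5.720606+1/2·(-2.171101)≈-1.724248; next y=4/5·3.510958+3/4·(-1.724248)≈1.515580
n=8: y≈1.515580, sp=3, e=sp−y≈1.484420; I≈7.205026, D=e−e_prev≈1.995377; u=5/4·1.484420+0·7.205026+1/2·1.995377≈2.853213; next y=4/5·1.515580+3/4·2.853213≈3.352374
n=9: y≈3.352374, sp=3, e=sp−y≈-0.352374; I≈6.852652, D=e−e_prev≈-1.836794; u=5/4·(-0.352374)+0·6.852652+1/2·(-1.836794)≈-1.358865; next y=4/5·3.352374+3/4·(-1.358865)≈1.662751
n=10: y≈1.662751, sp=3, e=sp−y≈1.337249; I≈8.189901, D=e−e_prev≈1.689623; u=5/4·1.337249+0·8.189901+1/2·1.689623≈2.516373; next y=4/5·1.662751+3/4·2.516373≈3.217481
n=11: y≈3.217481, sp=3, e=sp−y≈-0.217481; I≈7.972420, D=e−e_prev≈-1.554730; u=5/4·(-0.217481)+0·7.972420+1/2·(-1.554730)≈-1.049216; next y=4/5·3.217481+3/4·(-1.049216)≈1.787073
n=12: y≈1.787073, sp=3, e=sp−y≈1.212927; I≈9.185347, D=e−e_prev≈1.430408; u=5/4·1.212927+0·9.185347+1/2·1.430408≈2.231363; next y=4/5·1.787073+3/4·2.231363≈3.103180
n=13: y≈3.103180, sp=3, e=sp−y≈-0.103180; I≈9.082167, D=e−e_prev≈-1.316108; u=5/4·(-0.103180)+0·9.082167+1/2·(-1.316108)≈-0.787029; next y=4/5·3.103180+3/4·(-0.787029)≈1.892272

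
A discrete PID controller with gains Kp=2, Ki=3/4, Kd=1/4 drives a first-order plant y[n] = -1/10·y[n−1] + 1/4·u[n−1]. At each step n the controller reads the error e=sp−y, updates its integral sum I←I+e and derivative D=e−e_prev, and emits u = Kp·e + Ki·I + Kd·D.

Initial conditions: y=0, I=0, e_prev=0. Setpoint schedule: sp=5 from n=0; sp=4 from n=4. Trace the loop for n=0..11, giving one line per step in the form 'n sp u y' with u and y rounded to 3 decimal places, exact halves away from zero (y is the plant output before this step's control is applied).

0 5 15.000 0.000
1 5 6.250 3.750
2 5 15.813 1.188
3 5 10.091 3.834
4 4 13.712 2.139
5 4 11.709 3.214
6 4 14.392 2.606
7 4 13.091 3.337
8 4 14.966 2.939
9 4 14.136 3.448
10 4 15.453 3.189
11 4 14.931 3.544

(exact arithmetic carried between steps; '≈' marks a value shown rounded to 6 d.p. or computed from one; I and e_prev carry over from the previous line; the table rounds u and y to 3 d.p., halves away from zero)
n=0: y=0, sp=5, e=sp−y=5; I=5, D=e−e_prev=5; u=2·5+3/4·5+1/4·5=15; next y=-1/10·0+1/4·15=3.75
n=1: y=3.75, sp=5, e=sp−y=1.25; I=6.25, D=e−e_prev=-3.75; u=2·1.25+3/4·6.25+1/4·(-3.75)=6.25; next y=-1/10·3.75+1/4·6.25=1.1875
n=2: y=1.1875, sp=5, e=sp−y=3.8125; I=10.0625, D=e−e_prev=2.5625; u=2·3.8125+3/4·10.0625+1/4·2.5625=15.8125; next y=-1/10·1.1875+1/4·15.8125=3.834375
n=3: y=3.834375, sp=5, e=sp−y=1.165625; I=11.228125, D=e−e_prev=-2.646875; u=2·1.165625+3/4·11.228125+1/4·(-2.646875)=10.090625; next y=-1/10·3.834375+1/4·10.090625≈2.139219
n=4: y≈2.139219, sp=4, e=sp−y≈1.860781; I≈13.088906, D=e−e_prev≈0.695156; u=2·1.860781+3/4·13.088906+1/4·0.695156≈13.712031; next y=-1/10·2.139219+1/4·13.712031≈3.214086
n=5: y≈3.214086, sp=4, e=sp−y≈0.785914; I≈13.874820, D=e−e_prev≈-1.074867; u=2·0.785914+3/4·13.874820+1/4·(-1.074867)≈11.709227; next y=-1/10·3.214086+1/4·11.709227≈2.605898
n=6: y≈2.605898, sp=4, e=sp−y≈1.394102; I≈15.268922, D=e−e_prev≈0.608188; u=2·1.394102+3/4·15.268922+1/4·0.608188≈14.391943; next y=-1/10·2.605898+1/4·14.391943≈3.337396
n=7: y≈3.337396, sp=4, e=sp−y≈0.662604; I≈15.931526, D=e−e_prev≈-0.731498; u=2·0.662604+3/4·15.931526+1/4·(-0.731498)≈13.090979; next y=-1/10·3.337396+1/4·13.090979≈2.939005
n=8: y≈2.939005, sp=4, e=sp−y≈1.060995; I≈16.992521, D=e−e_prev≈0.398391; u=2·1.060995+3/4·16.992521+1/4·0.398391≈14.965979; next y=-1/10·2.939005+1/4·14.965979≈3.447594
n=9: y≈3.447594, sp=4, e=sp−y≈0.552406; I≈17.544927, D=e−e_prev≈-0.508589; u=2·0.552406+3/4·17.544927+1/4·(-0.508589)≈14.136360; next y=-1/10·3.447594+1/4·14.136360≈3.189331
n=10: y≈3.189331, sp=4, e=sp−y≈0.810669; I≈18.355597, D=e−e_prev≈0.258264; u=2·0.810669+3/4·18.355597+1/4·0.258264≈15.452602; next y=-1/10·3.189331+1/4·15.452602≈3.544218
n=11: y≈3.544218, sp=4, e=sp−y≈0.455782; I≈18.811379, D=e−e_prev≈-0.354887; u=2·0.455782+3/4·18.811379+1/4·(-0.354887)≈14.931378; next y=-1/10·3.544218+1/4·14.931378≈3.378423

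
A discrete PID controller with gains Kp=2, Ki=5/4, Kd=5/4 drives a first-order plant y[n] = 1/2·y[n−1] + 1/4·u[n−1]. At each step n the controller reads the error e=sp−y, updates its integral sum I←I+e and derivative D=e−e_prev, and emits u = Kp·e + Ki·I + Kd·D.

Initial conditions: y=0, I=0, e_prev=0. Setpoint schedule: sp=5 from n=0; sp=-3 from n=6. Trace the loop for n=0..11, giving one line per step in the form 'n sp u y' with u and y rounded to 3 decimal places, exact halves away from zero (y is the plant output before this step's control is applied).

(exact arithmetic carried between steps; '≈' marks a value shown rounded to 6 d.p. or computed from one; I and e_prev carry over from the previous line; the table rounds u and y to 3 d.p., halves away from zero)
n=0: y=0, sp=5, e=sp−y=5; I=5, D=e−e_prev=5; u=2·5+5/4·5+5/4·5=22.5; next y=1/2·0+1/4·22.5=5.625
n=1: y=5.625, sp=5, e=sp−y=-0.625; I=4.375, D=e−e_prev=-5.625; u=2·(-0.625)+5/4·4.375+5/4·(-5.625)=-2.8125; next y=1/2·5.625+1/4·(-2.8125)=2.109375
n=2: y=2.109375, sp=5, e=sp−y=2.890625; I=7.265625, D=e−e_prev=3.515625; u=2·2.890625+5/4·7.265625+5/4·3.515625≈19.257813; next y=1/2·2.109375+1/4·19.257813≈5.869141
n=3: y≈5.869141, sp=5, e=sp−y≈-0.869141; I≈6.396484, D=e−e_prev≈-3.759766; u=2·(-0.869141)+5/4·6.396484+5/4·(-3.759766)≈1.557617; next y=1/2·5.869141+1/4·1.557617≈3.323975
n=4: y≈3.323975, sp=5, e=sp−y≈1.676025; I≈8.072510, D=e−e_prev≈2.545166; u=2·1.676025+5/4·8.072510+5/4·2.545166≈16.624146; next y=1/2·3.323975+1/4·16.624146≈5.818024
n=5: y≈5.818024, sp=5, e=sp−y≈-0.818024; I≈7.254486, D=e−e_prev≈-2.494049; u=2·(-0.818024)+5/4·7.254486+5/4·(-2.494049)≈4.314499; next y=1/2·5.818024+1/4·4.314499≈3.987637
n=6: y≈3.987637, sp=-3, e=sp−y≈-6.987637; I≈0.266850, D=e−e_prev≈-6.169613; u=2·(-6.987637)+5/4·0.266850+5/4·(-6.169613)≈-21.353727; next y=1/2·3.987637+1/4·(-21.353727)≈-3.344614
n=7: y≈-3.344614, sp=-3, e=sp−y≈0.344614; I≈0.611463, D=e−e_prev≈7.332250; u=2·0.344614+5/4·0.611463+5/4·7.332250≈10.618869; next y=1/2·(-3.344614)+1/4·10.618869≈0.982410
n=8: y≈0.982410, sp=-3, e=sp−y≈-3.982410; I≈-3.370947, D=e−e_prev≈-4.327024; u=2·(-3.982410)+5/4·(-3.370947)+5/4·(-4.327024)≈-17.587285; next y=1/2·0.982410+1/4·(-17.587285)≈-3.905616
n=9: y≈-3.905616, sp=-3, e=sp−y≈0.905616; I≈-2.465331, D=e−e_prev≈4.888026; u=2·0.905616+5/4·(-2.465331)+5/4·4.888026≈4.839601; next y=1/2·(-3.905616)+1/4·4.839601≈-0.742908
n=10: y≈-0.742908, sp=-3, e=sp−y≈-2.257092; I≈-4.722424, D=e−e_prev≈-3.162708; u=2·(-2.257092)+5/4·(-4.722424)+5/4·(-3.162708)≈-14.370599; next y=1/2·(-0.742908)+1/4·(-14.370599)≈-3.964104
n=11: y≈-3.964104, sp=-3, e=sp−y≈0.964104; I≈-3.758320, D=e−e_prev≈3.221196; u=2·0.964104+5/4·(-3.758320)+5/4·3.221196≈1.256802; next y=1/2·(-3.964104)+1/4·1.256802≈-1.667851

0 5 22.500 0.000
1 5 -2.813 5.625
2 5 19.258 2.109
3 5 1.558 5.869
4 5 16.624 3.324
5 5 4.314 5.818
6 -3 -21.354 3.988
7 -3 10.619 -3.345
8 -3 -17.587 0.982
9 -3 4.840 -3.906
10 -3 -14.371 -0.743
11 -3 1.257 -3.964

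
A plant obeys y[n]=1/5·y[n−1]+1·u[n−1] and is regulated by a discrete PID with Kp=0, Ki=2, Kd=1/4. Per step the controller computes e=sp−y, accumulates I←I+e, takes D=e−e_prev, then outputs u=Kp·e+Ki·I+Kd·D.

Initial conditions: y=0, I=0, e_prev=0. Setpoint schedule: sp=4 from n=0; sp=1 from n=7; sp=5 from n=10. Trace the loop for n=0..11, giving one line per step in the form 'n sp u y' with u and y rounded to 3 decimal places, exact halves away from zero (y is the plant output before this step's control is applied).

(exact arithmetic carried between steps; '≈' marks a value shown rounded to 6 d.p. or computed from one; I and e_prev carry over from the previous line; the table rounds u and y to 3 d.p., halves away from zero)
n=0: y=0, sp=4, e=sp−y=4; I=4, D=e−e_prev=4; u=0·4+2·4+1/4·4=9; next y=1/5·0+1·9=9
n=1: y=9, sp=4, e=sp−y=-5; I=-1, D=e−e_prev=-9; u=0·(-5)+2·(-1)+1/4·(-9)=-4.25; next y=1/5·9+1·(-4.25)=-2.45
n=2: y=-2.45, sp=4, e=sp−y=6.45; I=5.45, D=e−e_prev=11.45; u=0·6.45+2·5.45+1/4·11.45=13.7625; next y=1/5·(-2.45)+1·13.7625=13.2725
n=3: y=13.2725, sp=4, e=sp−y=-9.2725; I=-3.8225, D=e−e_prev=-15.7225; u=0·(-9.2725)+2·(-3.8225)+1/4·(-15.7225)=-11.575625; next y=1/5·13.2725+1·(-11.575625)=-8.921125
n=4: y=-8.921125, sp=4, e=sp−y=12.921125; I=9.098625, D=e−e_prev=22.193625; u=0·12.921125+2·9.098625+1/4·22.193625≈23.745656; next y=1/5·(-8.921125)+1·23.745656≈21.961431
n=5: y≈21.961431, sp=4, e=sp−y≈-17.961431; I≈-8.862806, D=e−e_prev≈-30.882556; u=0·(-17.961431)+2·(-8.862806)+1/4·(-30.882556)≈-25.446252; next y=1/5·21.961431+1·(-25.446252)≈-21.053965
n=6: y≈-21.053965, sp=4, e=sp−y≈25.053965; I≈16.191159, D=e−e_prev≈43.015397; u=0·25.053965+2·16.191159+1/4·43.015397≈43.136167; next y=1/5·(-21.053965)+1·43.136167≈38.925374
n=7: y≈38.925374, sp=1, e=sp−y≈-37.925374; I≈-21.734215, D=e−e_prev≈-62.979340; u=0·(-37.925374)+2·(-21.734215)+1/4·(-62.979340)≈-59.213265; next y=1/5·38.925374+1·(-59.213265)≈-51.428190
n=8: y≈-51.428190, sp=1, e=sp−y≈52.428190; I≈30.693975, D=e−e_prev≈90.353565; u=0·52.428190+2·30.693975+1/4·90.353565≈83.976341; next y=1/5·(-51.428190)+1·83.976341≈73.690703
n=9: y≈73.690703, sp=1, e=sp−y≈-72.690703; I≈-41.996728, D=e−e_prev≈-125.118894; u=0·(-72.690703)+2·(-41.996728)+1/4·(-125.118894)≈-115.273180; next y=1/5·73.690703+1·(-115.273180)≈-100.535039
n=10: y≈-100.535039, sp=5, e=sp−y≈105.535039; I≈63.538311, D=e−e_prev≈178.225743; u=0·105.535039+2·63.538311+1/4·178.225743≈171.633058; next y=1/5·(-100.535039)+1·171.633058≈151.526050
n=11: y≈151.526050, sp=5, e=sp−y≈-146.526050; I≈-82.987739, D=e−e_prev≈-252.061089; u=0·(-146.526050)+2·(-82.987739)+1/4·(-252.061089)≈-228.990750; next y=1/5·151.526050+1·(-228.990750)≈-198.685540

0 4 9.000 0.000
1 4 -4.250 9.000
2 4 13.763 -2.450
3 4 -11.576 13.273
4 4 23.746 -8.921
5 4 -25.446 21.961
6 4 43.136 -21.054
7 1 -59.213 38.925
8 1 83.976 -51.428
9 1 -115.273 73.691
10 5 171.633 -100.535
11 5 -228.991 151.526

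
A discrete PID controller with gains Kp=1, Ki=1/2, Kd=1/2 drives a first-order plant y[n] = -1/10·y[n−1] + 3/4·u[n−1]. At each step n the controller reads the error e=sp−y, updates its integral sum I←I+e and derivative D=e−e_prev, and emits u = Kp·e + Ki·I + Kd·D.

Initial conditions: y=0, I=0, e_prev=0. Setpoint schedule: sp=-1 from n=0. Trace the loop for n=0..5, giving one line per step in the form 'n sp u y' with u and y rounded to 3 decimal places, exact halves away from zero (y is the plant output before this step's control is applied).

0 -1 -2.000 0.000
1 -1 1.000 -1.500
2 -1 -4.300 0.900
3 -1 4.380 -3.315
4 -1 -10.433 3.617
5 -1 14.330 -8.186

(exact arithmetic carried between steps; '≈' marks a value shown rounded to 6 d.p. or computed from one; I and e_prev carry over from the previous line; the table rounds u and y to 3 d.p., halves away from zero)
n=0: y=0, sp=-1, e=sp−y=-1; I=-1, D=e−e_prev=-1; u=1·(-1)+1/2·(-1)+1/2·(-1)=-2; next y=-1/10·0+3/4·(-2)=-1.5
n=1: y=-1.5, sp=-1, e=sp−y=0.5; I=-0.5, D=e−e_prev=1.5; u=1·0.5+1/2·(-0.5)+1/2·1.5=1; next y=-1/10·(-1.5)+3/4·1=0.9
n=2: y=0.9, sp=-1, e=sp−y=-1.9; I=-2.4, D=e−e_prev=-2.4; u=1·(-1.9)+1/2·(-2.4)+1/2·(-2.4)=-4.3; next y=-1/10·0.9+3/4·(-4.3)=-3.315
n=3: y=-3.315, sp=-1, e=sp−y=2.315; I=-0.085, D=e−e_prev=4.215; u=1·2.315+1/2·(-0.085)+1/2·4.215=4.38; next y=-1/10·(-3.315)+3/4·4.38=3.6165
n=4: y=3.6165, sp=-1, e=sp−y=-4.6165; I=-4.7015, D=e−e_prev=-6.9315; u=1·(-4.6165)+1/2·(-4.7015)+1/2·(-6.9315)=-10.433; next y=-1/10·3.6165+3/4·(-10.433)=-8.1864
n=5: y=-8.1864, sp=-1, e=sp−y=7.1864; I=2.4849, D=e−e_prev=11.8029; u=1·7.1864+1/2·2.4849+1/2·11.8029=14.3303; next y=-1/10·(-8.1864)+3/4·14.3303=11.566365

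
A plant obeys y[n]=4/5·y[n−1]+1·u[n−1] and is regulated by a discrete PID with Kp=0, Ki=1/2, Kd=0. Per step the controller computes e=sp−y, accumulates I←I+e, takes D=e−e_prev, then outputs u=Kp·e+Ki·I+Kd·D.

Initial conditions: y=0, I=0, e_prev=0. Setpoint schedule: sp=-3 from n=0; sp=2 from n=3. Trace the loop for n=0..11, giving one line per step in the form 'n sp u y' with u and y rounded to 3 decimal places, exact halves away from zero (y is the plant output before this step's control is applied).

(exact arithmetic carried between steps; '≈' marks a value shown rounded to 6 d.p. or computed from one; I and e_prev carry over from the previous line; the table rounds u and y to 3 d.p., halves away from zero)
n=0: y=0, sp=-3, e=sp−y=-3; I=-3, D=e−e_prev=-3; u=0·(-3)+1/2·(-3)+0·(-3)=-1.5; next y=4/5·0+1·(-1.5)=-1.5
n=1: y=-1.5, sp=-3, e=sp−y=-1.5; I=-4.5, D=e−e_prev=1.5; u=0·(-1.5)+1/2·(-4.5)+0·1.5=-2.25; next y=4/5·(-1.5)+1·(-2.25)=-3.45
n=2: y=-3.45, sp=-3, e=sp−y=0.45; I=-4.05, D=e−e_prev=1.95; u=0·0.45+1/2·(-4.05)+0·1.95=-2.025; next y=4/5·(-3.45)+1·(-2.025)=-4.785
n=3: y=-4.785, sp=2, e=sp−y=6.785; I=2.735, D=e−e_prev=6.335; u=0·6.785+1/2·2.735+0·6.335=1.3675; next y=4/5·(-4.785)+1·1.3675=-2.4605
n=4: y=-2.4605, sp=2, e=sp−y=4.4605; I=7.1955, D=e−e_prev=-2.3245; u=0·4.4605+1/2·7.1955+0·(-2.3245)=3.59775; next y=4/5·(-2.4605)+1·3.59775=1.62935
n=5: y=1.62935, sp=2, e=sp−y=0.37065; I=7.56615, D=e−e_prev=-4.08985; u=0·0.37065+1/2·7.56615+0·(-4.08985)=3.783075; next y=4/5·1.62935+1·3.783075=5.086555
n=6: y=5.086555, sp=2, e=sp−y=-3.086555; I=4.479595, D=e−e_prev=-3.457205; u=0·(-3.086555)+1/2·4.479595+0·(-3.457205)≈2.239798; next y=4/5·5.086555+1·2.239798≈6.309042
n=7: y≈6.309042, sp=2, e=sp−y≈-4.309042; I≈0.170554, D=e−e_prev≈-1.222487; u=0·(-4.309042)+1/2·0.170554+0·(-1.222487)≈0.085277; next y=4/5·6.309042+1·0.085277≈5.132510
n=8: y≈5.132510, sp=2, e=sp−y≈-3.132510; I≈-2.961956, D=e−e_prev≈1.176532; u=0·(-3.132510)+1/2·(-2.961956)+0·1.176532≈-1.480978; next y=4/5·5.132510+1·(-1.480978)≈2.625030
n=9: y≈2.625030, sp=2, e=sp−y≈-0.625030; I≈-3.586986, D=e−e_prev≈2.507480; u=0·(-0.625030)+1/2·(-3.586986)+0·2.507480≈-1.793493; next y=4/5·2.625030+1·(-1.793493)≈0.306531
n=10: y≈0.306531, sp=2, e=sp−y≈1.693469; I≈-1.893517, D=e−e_prev≈2.318499; u=0·1.693469+1/2·(-1.893517)+0·2.318499≈-0.946758; next y=4/5·0.306531+1·(-0.946758)≈-0.701534
n=11: y≈-0.701534, sp=2, e=sp−y≈2.701534; I≈0.808017, D=e−e_prev≈1.008065; u=0·2.701534+1/2·0.808017+0·1.008065≈0.404009; next y=4/5·(-0.701534)+1·0.404009≈-0.157219

0 -3 -1.500 0.000
1 -3 -2.250 -1.500
2 -3 -2.025 -3.450
3 2 1.368 -4.785
4 2 3.598 -2.461
5 2 3.783 1.629
6 2 2.240 5.087
7 2 0.085 6.309
8 2 -1.481 5.133
9 2 -1.793 2.625
10 2 -0.947 0.307
11 2 0.404 -0.702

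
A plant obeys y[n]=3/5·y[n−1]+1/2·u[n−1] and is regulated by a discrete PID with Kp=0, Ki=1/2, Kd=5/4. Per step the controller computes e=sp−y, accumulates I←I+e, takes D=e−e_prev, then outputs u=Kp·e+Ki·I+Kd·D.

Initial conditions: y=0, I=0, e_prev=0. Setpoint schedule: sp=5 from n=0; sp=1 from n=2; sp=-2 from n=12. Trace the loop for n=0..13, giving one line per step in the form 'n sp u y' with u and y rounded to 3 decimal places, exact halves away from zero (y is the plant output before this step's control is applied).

0 5 8.750 0.000
1 5 -2.656 4.375
2 1 1.512 1.297
3 1 2.101 1.534
4 1 1.366 1.971
5 1 1.611 1.865
6 1 0.943 1.925
7 1 1.077 1.626
8 1 0.587 1.514
9 1 0.736 1.202
10 1 0.442 1.089
11 1 0.632 0.874
12 -2 -4.764 0.841
13 -2 2.281 -1.878

(exact arithmetic carried between steps; '≈' marks a value shown rounded to 6 d.p. or computed from one; I and e_prev carry over from the previous line; the table rounds u and y to 3 d.p., halves away from zero)
n=0: y=0, sp=5, e=sp−y=5; I=5, D=e−e_prev=5; u=0·5+1/2·5+5/4·5=8.75; next y=3/5·0+1/2·8.75=4.375
n=1: y=4.375, sp=5, e=sp−y=0.625; I=5.625, D=e−e_prev=-4.375; u=0·0.625+1/2·5.625+5/4·(-4.375)=-2.65625; next y=3/5·4.375+1/2·(-2.65625)=1.296875
n=2: y=1.296875, sp=1, e=sp−y=-0.296875; I=5.328125, D=e−e_prev=-0.921875; u=0·(-0.296875)+1/2·5.328125+5/4·(-0.921875)≈1.511719; next y=3/5·1.296875+1/2·1.511719≈1.533984
n=3: y≈1.533984, sp=1, e=sp−y≈-0.533984; I≈4.794141, D=e−e_prev≈-0.237109; u=0·(-0.533984)+1/2·4.794141+5/4·(-0.237109)≈2.100684; next y=3/5·1.533984+1/2·2.100684≈1.970732
n=4: y≈1.970732, sp=1, e=sp−y≈-0.970732; I≈3.823408, D=e−e_prev≈-0.436748; u=0·(-0.970732)+1/2·3.823408+5/4·(-0.436748)≈1.365769; next y=3/5·1.970732+1/2·1.365769≈1.865324
n=5: y≈1.865324, sp=1, e=sp−y≈-0.865324; I≈2.958084, D=e−e_prev≈0.105408; u=0·(-0.865324)+1/2·2.958084+5/4·0.105408≈1.610803; next y=3/5·1.865324+1/2·1.610803≈1.924596
n=6: y≈1.924596, sp=1, e=sp−y≈-0.924596; I≈2.033489, D=e−e_prev≈-0.059272; u=0·(-0.924596)+1/2·2.033489+5/4·(-0.059272)≈0.942655; next y=3/5·1.924596+1/2·0.942655≈1.626085
n=7: y≈1.626085, sp=1, e=sp−y≈-0.626085; I≈1.407404, D=e−e_prev≈0.298511; u=0·(-0.626085)+1/2·1.407404+5/4·0.298511≈1.076841; next y=3/5·1.626085+1/2·1.076841≈1.514071
n=8: y≈1.514071, sp=1, e=sp−y≈-0.514071; I≈0.893333, D=e−e_prev≈0.112014; u=0·(-0.514071)+1/2·0.893333+5/4·0.112014≈0.586683; next y=3/5·1.514071+1/2·0.586683≈1.201784
n=9: y≈1.201784, sp=1, e=sp−y≈-0.201784; I≈0.691548, D=e−e_prev≈0.312287; u=0·(-0.201784)+1/2·0.691548+5/4·0.312287≈0.736133; next y=3/5·1.201784+1/2·0.736133≈1.089137
n=10: y≈1.089137, sp=1, e=sp−y≈-0.089137; I≈0.602411, D=e−e_prev≈0.112647; u=0·(-0.089137)+1/2·0.602411+5/4·0.112647≈0.442015; next y=3/5·1.089137+1/2·0.442015≈0.874490
n=11: y≈0.874490, sp=1, e=sp−y≈0.125510; I≈0.727922, D=e−e_prev≈0.214647; u=0·0.125510+1/2·0.727922+5/4·0.214647≈0.632270; next y=3/5·0.874490+1/2·0.632270≈0.840829
n=12: y≈0.840829, sp=-2, e=sp−y≈-2.840829; I≈-2.112907, D=e−e_prev≈-2.966339; u=0·(-2.840829)+1/2·(-2.112907)+5/4·(-2.966339)≈-4.764377; next y=3/5·0.840829+1/2·(-4.764377)≈-1.877691
n=13: y≈-1.877691, sp=-2, e=sp−y≈-0.122309; I≈-2.235216, D=e−e_prev≈2.718520; u=0·(-0.122309)+1/2·(-2.235216)+5/4·2.718520≈2.280543; next y=3/5·(-1.877691)+1/2·2.280543≈0.013656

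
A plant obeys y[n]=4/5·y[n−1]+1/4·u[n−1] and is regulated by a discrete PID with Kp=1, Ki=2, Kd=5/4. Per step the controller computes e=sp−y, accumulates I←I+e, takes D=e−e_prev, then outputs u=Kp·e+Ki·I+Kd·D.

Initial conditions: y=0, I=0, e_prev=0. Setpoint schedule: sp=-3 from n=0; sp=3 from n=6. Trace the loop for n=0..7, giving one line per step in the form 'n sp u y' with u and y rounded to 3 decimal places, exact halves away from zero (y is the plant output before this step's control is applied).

(exact arithmetic carried between steps; '≈' marks a value shown rounded to 6 d.p. or computed from one; I and e_prev carry over from the previous line; the table rounds u and y to 3 d.p., halves away from zero)
n=0: y=0, sp=-3, e=sp−y=-3; I=-3, D=e−e_prev=-3; u=1·(-3)+2·(-3)+5/4·(-3)=-12.75; next y=4/5·0+1/4·(-12.75)=-3.1875
n=1: y=-3.1875, sp=-3, e=sp−y=0.1875; I=-2.8125, D=e−e_prev=3.1875; u=1·0.1875+2·(-2.8125)+5/4·3.1875=-1.453125; next y=4/5·(-3.1875)+1/4·(-1.453125)≈-2.913281
n=2: y≈-2.913281, sp=-3, e=sp−y≈-0.086719; I≈-2.899219, D=e−e_prev≈-0.274219; u=1·(-0.086719)+2·(-2.899219)+5/4·(-0.274219)≈-6.227930; next y=4/5·(-2.913281)+1/4·(-6.227930)≈-3.887607
n=3: y≈-3.887607, sp=-3, e=sp−y≈0.887607; I≈-2.011611, D=e−e_prev≈0.974326; u=1·0.887607+2·(-2.011611)+5/4·0.974326≈-1.917708; next y=4/5·(-3.887607)+1/4·(-1.917708)≈-3.589513
n=4: y≈-3.589513, sp=-3, e=sp−y≈0.589513; I≈-1.422099, D=e−e_prev≈-0.298095; u=1·0.589513+2·(-1.422099)+5/4·(-0.298095)≈-2.627302; next y=4/5·(-3.589513)+1/4·(-2.627302)≈-3.528436
n=5: y≈-3.528436, sp=-3, e=sp−y≈0.528436; I≈-0.893663, D=e−e_prev≈-0.061077; u=1·0.528436+2·(-0.893663)+5/4·(-0.061077)≈-1.335236; next y=4/5·(-3.528436)+1/4·(-1.335236)≈-3.156558
n=6: y≈-3.156558, sp=3, e=sp−y≈6.156558; I≈5.262895, D=e−e_prev≈5.628122; u=1·6.156558+2·5.262895+5/4·5.628122≈23.717500; next y=4/5·(-3.156558)+1/4·23.717500≈3.404129
n=7: y≈3.404129, sp=3, e=sp−y≈-0.404129; I≈4.858766, D=e−e_prev≈-6.560686; u=1·(-0.404129)+2·4.858766+5/4·(-6.560686)≈1.112545; next y=4/5·3.404129+1/4·1.112545≈3.001439

0 -3 -12.750 0.000
1 -3 -1.453 -3.188
2 -3 -6.228 -2.913
3 -3 -1.918 -3.888
4 -3 -2.627 -3.590
5 -3 -1.335 -3.528
6 3 23.717 -3.157
7 3 1.113 3.404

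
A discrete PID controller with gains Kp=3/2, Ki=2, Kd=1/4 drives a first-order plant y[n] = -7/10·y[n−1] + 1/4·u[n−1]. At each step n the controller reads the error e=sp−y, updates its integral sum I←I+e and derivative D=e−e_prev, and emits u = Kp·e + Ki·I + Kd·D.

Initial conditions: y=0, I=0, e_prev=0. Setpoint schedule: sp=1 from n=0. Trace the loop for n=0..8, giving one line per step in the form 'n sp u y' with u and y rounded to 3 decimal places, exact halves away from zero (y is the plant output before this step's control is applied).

(exact arithmetic carried between steps; '≈' marks a value shown rounded to 6 d.p. or computed from one; I and e_prev carry over from the previous line; the table rounds u and y to 3 d.p., halves away from zero)
n=0: y=0, sp=1, e=sp−y=1; I=1, D=e−e_prev=1; u=3/2·1+2·1+1/4·1=3.75; next y=-7/10·0+1/4·3.75=0.9375
n=1: y=0.9375, sp=1, e=sp−y=0.0625; I=1.0625, D=e−e_prev=-0.9375; u=3/2·0.0625+2·1.0625+1/4·(-0.9375)=1.984375; next y=-7/10·0.9375+1/4·1.984375≈-0.160156
n=2: y≈-0.160156, sp=1, e=sp−y≈1.160156; I≈2.222656, D=e−e_prev≈1.097656; u=3/2·1.160156+2·2.222656+1/4·1.097656≈6.459961; next y=-7/10·(-0.160156)+1/4·6.459961≈1.727100
n=3: y≈1.727100, sp=1, e=sp−y≈-0.727100; I≈1.495557, D=e−e_prev≈-1.887256; u=3/2·(-0.727100)+2·1.495557+1/4·(-1.887256)≈1.428650; next y=-7/10·1.727100+1/4·1.428650≈-0.851807
n=4: y≈-0.851807, sp=1, e=sp−y≈1.851807; I≈3.347364, D=e−e_prev≈2.578907; u=3/2·1.851807+2·3.347364+1/4·2.578907≈10.117165; next y=-7/10·(-0.851807)+1/4·10.117165≈3.125556
n=5: y≈3.125556, sp=1, e=sp−y≈-2.125556; I≈1.221807, D=e−e_prev≈-3.977364; u=3/2·(-2.125556)+2·1.221807+1/4·(-3.977364)≈-1.739061; next y=-7/10·3.125556+1/4·(-1.739061)≈-2.622655
n=6: y≈-2.622655, sp=1, e=sp−y≈3.622655; I≈4.844462, D=e−e_prev≈5.748211; u=3/2·3.622655+2·4.844462+1/4·5.748211≈16.559959; next y=-7/10·(-2.622655)+1/4·16.559959≈5.975848
n=7: y≈5.975848, sp=1, e=sp−y≈-4.975848; I≈-0.131386, D=e−e_prev≈-8.598503; u=3/2·(-4.975848)+2·(-0.131386)+1/4·(-8.598503)≈-9.876169; next y=-7/10·5.975848+1/4·(-9.876169)≈-6.652136
n=8: y≈-6.652136, sp=1, e=sp−y≈7.652136; I≈7.520750, D=e−e_prev≈12.627984; u=3/2·7.652136+2·7.520750+1/4·12.627984≈29.676700; next y=-7/10·(-6.652136)+1/4·29.676700≈12.075670

0 1 3.750 0.000
1 1 1.984 0.938
2 1 6.460 -0.160
3 1 1.429 1.727
4 1 10.117 -0.852
5 1 -1.739 3.126
6 1 16.560 -2.623
7 1 -9.876 5.976
8 1 29.677 -6.652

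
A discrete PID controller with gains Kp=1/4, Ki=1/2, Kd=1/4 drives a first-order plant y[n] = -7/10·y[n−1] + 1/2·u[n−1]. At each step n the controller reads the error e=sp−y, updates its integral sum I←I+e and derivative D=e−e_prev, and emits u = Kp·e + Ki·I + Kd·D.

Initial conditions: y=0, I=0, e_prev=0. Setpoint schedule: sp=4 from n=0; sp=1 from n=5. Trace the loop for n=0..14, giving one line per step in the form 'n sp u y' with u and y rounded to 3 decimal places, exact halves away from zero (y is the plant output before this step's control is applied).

(exact arithmetic carried between steps; '≈' marks a value shown rounded to 6 d.p. or computed from one; I and e_prev carry over from the previous line; the table rounds u and y to 3 d.p., halves away from zero)
n=0: y=0, sp=4, e=sp−y=4; I=4, D=e−e_prev=4; u=1/4·4+1/2·4+1/4·4=4; next y=-7/10·0+1/2·4=2
n=1: y=2, sp=4, e=sp−y=2; I=6, D=e−e_prev=-2; u=1/4·2+1/2·6+1/4·(-2)=3; next y=-7/10·2+1/2·3=0.1
n=2: y=0.1, sp=4, e=sp−y=3.9; I=9.9, D=e−e_prev=1.9; u=1/4·3.9+1/2·9.9+1/4·1.9=6.4; next y=-7/10·0.1+1/2·6.4=3.13
n=3: y=3.13, sp=4, e=sp−y=0.87; I=10.77, D=e−e_prev=-3.03; u=1/4·0.87+1/2·10.77+1/4·(-3.03)=4.845; next y=-7/10·3.13+1/2·4.845=0.2315
n=4: y=0.2315, sp=4, e=sp−y=3.7685; I=14.5385, D=e−e_prev=2.8985; u=1/4·3.7685+1/2·14.5385+1/4·2.8985=8.936; next y=-7/10·0.2315+1/2·8.936=4.30595
n=5: y=4.30595, sp=1, e=sp−y=-3.30595; I=11.23255, D=e−e_prev=-7.07445; u=1/4·(-3.30595)+1/2·11.23255+1/4·(-7.07445)=3.021175; next y=-7/10·4.30595+1/2·3.021175≈-1.503578
n=6: y≈-1.503578, sp=1, e=sp−y≈2.503578; I≈13.736128, D=e−e_prev≈5.809528; u=1/4·2.503578+1/2·13.736128+1/4·5.809528≈8.94634; next y=-7/10·(-1.503578)+1/2·8.94634≈5.525674
n=7: y≈5.525674, sp=1, e=sp−y≈-4.525674; I≈9.210453, D=e−e_prev≈-7.029252; u=1/4·(-4.525674)+1/2·9.210453+1/4·(-7.029252)≈1.716495; next y=-7/10·5.525674+1/2·1.716495≈-3.009724
n=8: y≈-3.009724, sp=1, e=sp−y≈4.009724; I≈13.220178, D=e−e_prev≈8.535399; u=1/4·4.009724+1/2·13.220178+1/4·8.535399≈9.746370; next y=-7/10·(-3.009724)+1/2·9.746370≈6.979992
n=9: y≈6.979992, sp=1, e=sp−y≈-5.979992; I≈7.240186, D=e−e_prev≈-9.989716; u=1/4·(-5.979992)+1/2·7.240186+1/4·(-9.989716)≈-0.372334; next y=-7/10·6.979992+1/2·(-0.372334)≈-5.072161
n=10: y≈-5.072161, sp=1, e=sp−y≈6.072161; I≈13.312347, D=e−e_prev≈12.052153; u=1/4·6.072161+1/2·13.312347+1/4·12.052153≈11.187252; next y=-7/10·(-5.072161)+1/2·11.187252≈9.144139
n=11: y≈9.144139, sp=1, e=sp−y≈-8.144139; I≈5.168208, D=e−e_prev≈-14.216301; u=1/4·(-8.144139)+1/2·5.168208+1/4·(-14.216301)≈-3.006006; next y=-7/10·9.144139+1/2·(-3.006006)≈-7.903900
n=12: y≈-7.903900, sp=1, e=sp−y≈8.903900; I≈14.072108, D=e−e_prev≈17.048039; u=1/4·8.903900+1/2·14.072108+1/4·17.048039≈13.524039; next y=-7/10·(-7.903900)+1/2·13.524039≈12.294750
n=13: y≈12.294750, sp=1, e=sp−y≈-11.294750; I≈2.777359, D=e−e_prev≈-20.198650; u=1/4·(-11.294750)+1/2·2.777359+1/4·(-20.198650)≈-6.484671; next y=-7/10·12.294750+1/2·(-6.484671)≈-11.848660
n=14: y≈-11.848660, sp=1, e=sp−y≈12.848660; I≈15.626019, D=e−e_prev≈24.143410; u=1/4·12.848660+1/2·15.626019+1/4·24.143410≈17.061027; next y=-7/10·(-11.848660)+1/2·17.061027≈16.824576

0 4 4.000 0.000
1 4 3.000 2.000
2 4 6.400 0.100
3 4 4.845 3.130
4 4 8.936 0.232
5 1 3.021 4.306
6 1 8.946 -1.504
7 1 1.716 5.526
8 1 9.746 -3.010
9 1 -0.372 6.980
10 1 11.187 -5.072
11 1 -3.006 9.144
12 1 13.524 -7.904
13 1 -6.485 12.295
14 1 17.061 -11.849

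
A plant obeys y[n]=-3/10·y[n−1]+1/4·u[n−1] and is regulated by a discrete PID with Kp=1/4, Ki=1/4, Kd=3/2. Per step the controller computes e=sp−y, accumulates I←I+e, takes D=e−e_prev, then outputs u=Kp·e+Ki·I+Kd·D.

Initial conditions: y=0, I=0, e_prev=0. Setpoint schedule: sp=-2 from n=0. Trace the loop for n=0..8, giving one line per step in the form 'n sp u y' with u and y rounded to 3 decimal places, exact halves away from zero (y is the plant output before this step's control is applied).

0 -2 -4.000 0.000
1 -2 0.500 -1.000
2 -2 -4.100 0.425
3 -2 0.586 -1.153
4 -2 -5.282 0.492
5 -2 0.483 -1.468
6 -2 -6.649 0.561
7 -2 0.539 -1.831
8 -2 -8.120 0.684

(exact arithmetic carried between steps; '≈' marks a value shown rounded to 6 d.p. or computed from one; I and e_prev carry over from the previous line; the table rounds u and y to 3 d.p., halves away from zero)
n=0: y=0, sp=-2, e=sp−y=-2; I=-2, D=e−e_prev=-2; u=1/4·(-2)+1/4·(-2)+3/2·(-2)=-4; next y=-3/10·0+1/4·(-4)=-1
n=1: y=-1, sp=-2, e=sp−y=-1; I=-3, D=e−e_prev=1; u=1/4·(-1)+1/4·(-3)+3/2·1=0.5; next y=-3/10·(-1)+1/4·0.5=0.425
n=2: y=0.425, sp=-2, e=sp−y=-2.425; I=-5.425, D=e−e_prev=-1.425; u=1/4·(-2.425)+1/4·(-5.425)+3/2·(-1.425)=-4.1; next y=-3/10·0.425+1/4·(-4.1)=-1.1525
n=3: y=-1.1525, sp=-2, e=sp−y=-0.8475; I=-6.2725, D=e−e_prev=1.5775; u=1/4·(-0.8475)+1/4·(-6.2725)+3/2·1.5775=0.58625; next y=-3/10·(-1.1525)+1/4·0.58625≈0.492313
n=4: y≈0.492313, sp=-2, e=sp−y≈-2.492313; I≈-8.764813, D=e−e_prev≈-1.644813; u=1/4·(-2.492313)+1/4·(-8.764813)+3/2·(-1.644813)≈-5.2815; next y=-3/10·0.492313+1/4·(-5.2815)≈-1.468069
n=5: y≈-1.468069, sp=-2, e=sp−y≈-0.531931; I≈-9.296744, D=e−e_prev≈1.960381; u=1/4·(-0.531931)+1/4·(-9.296744)+3/2·1.960381≈0.483403; next y=-3/10·(-1.468069)+1/4·0.483403≈0.561271
n=6: y≈0.561271, sp=-2, e=sp−y≈-2.561271; I≈-11.858015, D=e−e_prev≈-2.029340; u=1/4·(-2.561271)+1/4·(-11.858015)+3/2·(-2.029340)≈-6.648832; next y=-3/10·0.561271+1/4·(-6.648832)≈-1.830589
n=7: y≈-1.830589, sp=-2, e=sp−y≈-0.169411; I≈-12.027426, D=e−e_prev≈2.391861; u=1/4·(-0.169411)+1/4·(-12.027426)+3/2·2.391861≈0.538582; next y=-3/10·(-1.830589)+1/4·0.538582≈0.683822
n=8: y≈0.683822, sp=-2, e=sp−y≈-2.683822; I≈-14.711248, D=e−e_prev≈-2.514412; u=1/4·(-2.683822)+1/4·(-14.711248)+3/2·(-2.514412)≈-8.120385; next y=-3/10·0.683822+1/4·(-8.120385)≈-2.235243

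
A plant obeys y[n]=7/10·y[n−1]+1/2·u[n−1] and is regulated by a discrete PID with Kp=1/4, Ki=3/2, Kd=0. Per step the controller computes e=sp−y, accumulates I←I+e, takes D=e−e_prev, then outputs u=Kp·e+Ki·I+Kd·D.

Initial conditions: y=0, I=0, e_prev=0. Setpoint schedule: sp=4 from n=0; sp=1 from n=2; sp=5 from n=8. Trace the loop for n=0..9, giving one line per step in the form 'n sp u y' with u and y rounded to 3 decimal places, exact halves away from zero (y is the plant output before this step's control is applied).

(exact arithmetic carried between steps; '≈' marks a value shown rounded to 6 d.p. or computed from one; I and e_prev carry over from the previous line; the table rounds u and y to 3 d.p., halves away from zero)
n=0: y=0, sp=4, e=sp−y=4; I=4, D=e−e_prev=4; u=1/4·4+3/2·4+0·4=7; next y=7/10·0+1/2·7=3.5
n=1: y=3.5, sp=4, e=sp−y=0.5; I=4.5, D=e−e_prev=-3.5; u=1/4·0.5+3/2·4.5+0·(-3.5)=6.875; next y=7/10·3.5+1/2·6.875=5.8875
n=2: y=5.8875, sp=1, e=sp−y=-4.8875; I=-0.3875, D=e−e_prev=-5.3875; u=1/4·(-4.8875)+3/2·(-0.3875)+0·(-5.3875)=-1.803125; next y=7/10·5.8875+1/2·(-1.803125)≈3.219688
n=3: y≈3.219688, sp=1, e=sp−y≈-2.219688; I≈-2.607188, D=e−e_prev≈2.667813; u=1/4·(-2.219688)+3/2·(-2.607188)+0·2.667813≈-4.465703; next y=7/10·3.219688+1/2·(-4.465703)≈0.020930
n=4: y≈0.020930, sp=1, e=sp−y≈0.979070; I≈-1.628117, D=e−e_prev≈3.198758; u=1/4·0.979070+3/2·(-1.628117)+0·3.198758≈-2.197408; next y=7/10·0.020930+1/2·(-2.197408)≈-1.084053
n=5: y≈-1.084053, sp=1, e=sp−y≈2.084053; I≈0.455936, D=e−e_prev≈1.104983; u=1/4·2.084053+3/2·0.455936+0·1.104983≈1.204918; next y=7/10·(-1.084053)+1/2·1.204918≈-0.156379
n=6: y≈-0.156379, sp=1, e=sp−y≈1.156379; I≈1.612315, D=e−e_prev≈-0.927675; u=1/4·1.156379+3/2·1.612315+0·(-0.927675)≈2.707567; next y=7/10·(-0.156379)+1/2·2.707567≈1.244318
n=7: y≈1.244318, sp=1, e=sp−y≈-0.244318; I≈1.367996, D=e−e_prev≈-1.400697; u=1/4·(-0.244318)+3/2·1.367996+0·(-1.400697)≈1.990915; next y=7/10·1.244318+1/2·1.990915≈1.866480
n=8: y≈1.866480, sp=5, e=sp−y≈3.133520; I≈4.501516, D=e−e_prev≈3.377838; u=1/4·3.133520+3/2·4.501516+0·3.377838≈7.535654; next y=7/10·1.866480+1/2·7.535654≈5.074363
n=9: y≈5.074363, sp=5, e=sp−y≈-0.074363; I≈4.427153, D=e−e_prev≈-3.207883; u=1/4·(-0.074363)+3/2·4.427153+0·(-3.207883)≈6.622138; next y=7/10·5.074363+1/2·6.622138≈6.863123

0 4 7.000 0.000
1 4 6.875 3.500
2 1 -1.803 5.888
3 1 -4.466 3.220
4 1 -2.197 0.021
5 1 1.205 -1.084
6 1 2.708 -0.156
7 1 1.991 1.244
8 5 7.536 1.866
9 5 6.622 5.074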